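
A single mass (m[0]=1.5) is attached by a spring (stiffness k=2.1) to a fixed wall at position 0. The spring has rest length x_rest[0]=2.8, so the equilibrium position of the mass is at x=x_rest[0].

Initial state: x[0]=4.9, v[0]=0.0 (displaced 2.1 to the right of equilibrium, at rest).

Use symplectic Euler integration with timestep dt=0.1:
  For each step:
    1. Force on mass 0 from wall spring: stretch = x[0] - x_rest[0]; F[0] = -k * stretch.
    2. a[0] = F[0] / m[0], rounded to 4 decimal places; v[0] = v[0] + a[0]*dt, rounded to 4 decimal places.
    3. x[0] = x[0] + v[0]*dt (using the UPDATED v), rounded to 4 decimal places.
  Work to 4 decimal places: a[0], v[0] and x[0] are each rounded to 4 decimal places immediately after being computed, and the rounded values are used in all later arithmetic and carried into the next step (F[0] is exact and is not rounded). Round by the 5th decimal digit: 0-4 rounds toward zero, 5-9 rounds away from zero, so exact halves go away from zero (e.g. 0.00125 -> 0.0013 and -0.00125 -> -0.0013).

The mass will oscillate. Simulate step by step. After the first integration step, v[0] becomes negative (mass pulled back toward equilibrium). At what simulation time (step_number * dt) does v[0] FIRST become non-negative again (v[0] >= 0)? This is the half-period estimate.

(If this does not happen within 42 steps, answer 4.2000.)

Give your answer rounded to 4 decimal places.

Step 0: x=[4.9000] v=[0.0000]
Step 1: x=[4.8706] v=[-0.2940]
Step 2: x=[4.8122] v=[-0.5839]
Step 3: x=[4.7256] v=[-0.8656]
Step 4: x=[4.6121] v=[-1.1352]
Step 5: x=[4.4732] v=[-1.3889]
Step 6: x=[4.3109] v=[-1.6232]
Step 7: x=[4.1274] v=[-1.8347]
Step 8: x=[3.9254] v=[-2.0205]
Step 9: x=[3.7076] v=[-2.1781]
Step 10: x=[3.4771] v=[-2.3052]
Step 11: x=[3.2371] v=[-2.4000]
Step 12: x=[2.9910] v=[-2.4612]
Step 13: x=[2.7422] v=[-2.4879]
Step 14: x=[2.4942] v=[-2.4798]
Step 15: x=[2.2505] v=[-2.4370]
Step 16: x=[2.0145] v=[-2.3601]
Step 17: x=[1.7895] v=[-2.2501]
Step 18: x=[1.5786] v=[-2.1086]
Step 19: x=[1.3848] v=[-1.9376]
Step 20: x=[1.2109] v=[-1.7395]
Step 21: x=[1.0592] v=[-1.5170]
Step 22: x=[0.9319] v=[-1.2733]
Step 23: x=[0.8307] v=[-1.0118]
Step 24: x=[0.7571] v=[-0.7361]
Step 25: x=[0.7121] v=[-0.4501]
Step 26: x=[0.6963] v=[-0.1578]
Step 27: x=[0.7100] v=[0.1367]
First v>=0 after going negative at step 27, time=2.7000

Answer: 2.7000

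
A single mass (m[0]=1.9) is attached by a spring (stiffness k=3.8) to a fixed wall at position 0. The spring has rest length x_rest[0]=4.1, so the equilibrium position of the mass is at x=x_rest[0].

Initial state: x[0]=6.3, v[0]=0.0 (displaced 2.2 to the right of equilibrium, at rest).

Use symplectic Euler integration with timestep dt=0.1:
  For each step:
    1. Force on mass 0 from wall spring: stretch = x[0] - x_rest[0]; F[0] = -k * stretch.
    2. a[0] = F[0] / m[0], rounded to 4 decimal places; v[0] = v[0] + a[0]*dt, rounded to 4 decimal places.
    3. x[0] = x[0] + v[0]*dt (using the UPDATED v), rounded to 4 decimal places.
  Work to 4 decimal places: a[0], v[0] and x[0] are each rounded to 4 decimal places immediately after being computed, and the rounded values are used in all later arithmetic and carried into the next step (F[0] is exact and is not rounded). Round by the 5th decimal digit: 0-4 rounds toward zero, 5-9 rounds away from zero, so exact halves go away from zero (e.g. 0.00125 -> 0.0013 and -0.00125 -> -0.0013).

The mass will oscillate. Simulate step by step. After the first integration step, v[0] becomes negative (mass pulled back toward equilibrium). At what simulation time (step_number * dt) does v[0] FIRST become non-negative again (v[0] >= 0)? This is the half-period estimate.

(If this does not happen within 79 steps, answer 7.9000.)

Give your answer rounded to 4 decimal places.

Step 0: x=[6.3000] v=[0.0000]
Step 1: x=[6.2560] v=[-0.4400]
Step 2: x=[6.1689] v=[-0.8712]
Step 3: x=[6.0404] v=[-1.2850]
Step 4: x=[5.8731] v=[-1.6731]
Step 5: x=[5.6703] v=[-2.0277]
Step 6: x=[5.4361] v=[-2.3418]
Step 7: x=[5.1752] v=[-2.6090]
Step 8: x=[4.8928] v=[-2.8240]
Step 9: x=[4.5945] v=[-2.9826]
Step 10: x=[4.2864] v=[-3.0815]
Step 11: x=[3.9745] v=[-3.1188]
Step 12: x=[3.6651] v=[-3.0937]
Step 13: x=[3.3644] v=[-3.0067]
Step 14: x=[3.0784] v=[-2.8596]
Step 15: x=[2.8129] v=[-2.6553]
Step 16: x=[2.5731] v=[-2.3979]
Step 17: x=[2.3639] v=[-2.0925]
Step 18: x=[2.1894] v=[-1.7453]
Step 19: x=[2.0531] v=[-1.3632]
Step 20: x=[1.9577] v=[-0.9538]
Step 21: x=[1.9052] v=[-0.5253]
Step 22: x=[1.8966] v=[-0.0863]
Step 23: x=[1.9320] v=[0.3544]
First v>=0 after going negative at step 23, time=2.3000

Answer: 2.3000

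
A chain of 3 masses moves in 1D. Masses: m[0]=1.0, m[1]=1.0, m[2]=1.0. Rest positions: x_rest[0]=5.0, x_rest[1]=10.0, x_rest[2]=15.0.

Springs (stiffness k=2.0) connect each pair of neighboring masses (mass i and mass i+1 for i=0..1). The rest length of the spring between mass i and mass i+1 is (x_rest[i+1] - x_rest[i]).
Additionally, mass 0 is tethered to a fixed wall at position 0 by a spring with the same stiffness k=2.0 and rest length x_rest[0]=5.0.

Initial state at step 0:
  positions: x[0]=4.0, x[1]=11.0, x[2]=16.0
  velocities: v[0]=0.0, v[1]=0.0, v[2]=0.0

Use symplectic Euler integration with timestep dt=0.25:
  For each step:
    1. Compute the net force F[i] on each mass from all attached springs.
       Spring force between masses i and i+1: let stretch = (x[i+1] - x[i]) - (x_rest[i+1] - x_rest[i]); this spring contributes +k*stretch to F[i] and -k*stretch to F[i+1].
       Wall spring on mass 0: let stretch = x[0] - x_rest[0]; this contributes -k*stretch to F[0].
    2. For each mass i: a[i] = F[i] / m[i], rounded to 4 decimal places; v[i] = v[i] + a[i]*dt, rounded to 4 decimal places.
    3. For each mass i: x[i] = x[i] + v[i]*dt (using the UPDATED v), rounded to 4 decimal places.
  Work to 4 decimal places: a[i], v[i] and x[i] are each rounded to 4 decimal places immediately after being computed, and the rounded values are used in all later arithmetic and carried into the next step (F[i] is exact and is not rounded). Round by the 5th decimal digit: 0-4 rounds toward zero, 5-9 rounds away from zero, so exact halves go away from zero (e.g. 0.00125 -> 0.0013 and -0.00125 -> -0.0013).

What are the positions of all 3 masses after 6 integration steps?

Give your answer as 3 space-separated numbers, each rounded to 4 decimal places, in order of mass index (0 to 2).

Answer: 6.2006 10.2627 14.9630

Derivation:
Step 0: x=[4.0000 11.0000 16.0000] v=[0.0000 0.0000 0.0000]
Step 1: x=[4.3750 10.7500 16.0000] v=[1.5000 -1.0000 0.0000]
Step 2: x=[5.0000 10.3594 15.9688] v=[2.5000 -1.5625 -0.1250]
Step 3: x=[5.6699 10.0000 15.8614] v=[2.6797 -1.4375 -0.4297]
Step 4: x=[6.1724 9.8320 15.6463] v=[2.0098 -0.6719 -0.8604]
Step 5: x=[6.3608 9.9334 15.3294] v=[0.7534 0.4055 -1.2676]
Step 6: x=[6.2006 10.2627 14.9630] v=[-0.6407 1.3172 -1.4656]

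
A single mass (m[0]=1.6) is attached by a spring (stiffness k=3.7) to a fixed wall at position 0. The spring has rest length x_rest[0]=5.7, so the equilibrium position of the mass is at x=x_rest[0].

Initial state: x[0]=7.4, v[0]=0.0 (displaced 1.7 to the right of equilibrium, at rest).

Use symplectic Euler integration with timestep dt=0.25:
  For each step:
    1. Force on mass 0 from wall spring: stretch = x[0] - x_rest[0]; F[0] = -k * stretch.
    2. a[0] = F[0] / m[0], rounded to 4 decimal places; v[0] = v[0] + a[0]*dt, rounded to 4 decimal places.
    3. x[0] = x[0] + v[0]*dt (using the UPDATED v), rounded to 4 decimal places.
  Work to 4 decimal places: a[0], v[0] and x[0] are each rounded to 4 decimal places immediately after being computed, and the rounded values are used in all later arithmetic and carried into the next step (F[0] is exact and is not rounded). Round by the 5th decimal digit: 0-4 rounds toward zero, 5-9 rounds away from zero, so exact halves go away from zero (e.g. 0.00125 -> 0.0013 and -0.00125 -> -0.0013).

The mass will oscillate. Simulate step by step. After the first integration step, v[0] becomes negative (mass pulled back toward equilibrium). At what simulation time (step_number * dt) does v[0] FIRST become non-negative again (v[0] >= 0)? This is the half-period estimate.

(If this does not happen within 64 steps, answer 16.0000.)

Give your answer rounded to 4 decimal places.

Answer: 2.2500

Derivation:
Step 0: x=[7.4000] v=[0.0000]
Step 1: x=[7.1543] v=[-0.9828]
Step 2: x=[6.6984] v=[-1.8236]
Step 3: x=[6.0982] v=[-2.4008]
Step 4: x=[5.4405] v=[-2.6310]
Step 5: x=[4.8203] v=[-2.4810]
Step 6: x=[4.3272] v=[-1.9724]
Step 7: x=[4.0325] v=[-1.1788]
Step 8: x=[3.9788] v=[-0.2148]
Step 9: x=[4.1739] v=[0.7803]
First v>=0 after going negative at step 9, time=2.2500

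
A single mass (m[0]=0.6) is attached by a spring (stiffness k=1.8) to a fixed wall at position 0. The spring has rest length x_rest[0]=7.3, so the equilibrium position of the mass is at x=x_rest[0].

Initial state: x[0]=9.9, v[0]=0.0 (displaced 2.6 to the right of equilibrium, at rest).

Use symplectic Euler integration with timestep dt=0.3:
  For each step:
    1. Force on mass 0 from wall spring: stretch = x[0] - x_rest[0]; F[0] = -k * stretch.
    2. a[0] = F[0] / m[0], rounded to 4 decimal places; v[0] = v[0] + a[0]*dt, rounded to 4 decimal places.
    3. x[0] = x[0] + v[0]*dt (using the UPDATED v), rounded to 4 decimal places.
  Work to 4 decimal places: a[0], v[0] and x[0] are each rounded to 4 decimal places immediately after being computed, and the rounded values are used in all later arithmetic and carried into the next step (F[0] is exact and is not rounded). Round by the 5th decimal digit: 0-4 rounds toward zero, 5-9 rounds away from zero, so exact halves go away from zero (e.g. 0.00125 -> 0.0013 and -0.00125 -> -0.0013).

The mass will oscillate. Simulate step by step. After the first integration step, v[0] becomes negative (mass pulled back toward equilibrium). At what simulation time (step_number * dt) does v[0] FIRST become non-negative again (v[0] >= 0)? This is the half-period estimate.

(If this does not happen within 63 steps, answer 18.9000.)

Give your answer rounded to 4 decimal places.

Step 0: x=[9.9000] v=[0.0000]
Step 1: x=[9.1980] v=[-2.3400]
Step 2: x=[7.9835] v=[-4.0482]
Step 3: x=[6.5845] v=[-4.6634]
Step 4: x=[5.3787] v=[-4.0195]
Step 5: x=[4.6916] v=[-2.2903]
Step 6: x=[4.7088] v=[0.0573]
First v>=0 after going negative at step 6, time=1.8000

Answer: 1.8000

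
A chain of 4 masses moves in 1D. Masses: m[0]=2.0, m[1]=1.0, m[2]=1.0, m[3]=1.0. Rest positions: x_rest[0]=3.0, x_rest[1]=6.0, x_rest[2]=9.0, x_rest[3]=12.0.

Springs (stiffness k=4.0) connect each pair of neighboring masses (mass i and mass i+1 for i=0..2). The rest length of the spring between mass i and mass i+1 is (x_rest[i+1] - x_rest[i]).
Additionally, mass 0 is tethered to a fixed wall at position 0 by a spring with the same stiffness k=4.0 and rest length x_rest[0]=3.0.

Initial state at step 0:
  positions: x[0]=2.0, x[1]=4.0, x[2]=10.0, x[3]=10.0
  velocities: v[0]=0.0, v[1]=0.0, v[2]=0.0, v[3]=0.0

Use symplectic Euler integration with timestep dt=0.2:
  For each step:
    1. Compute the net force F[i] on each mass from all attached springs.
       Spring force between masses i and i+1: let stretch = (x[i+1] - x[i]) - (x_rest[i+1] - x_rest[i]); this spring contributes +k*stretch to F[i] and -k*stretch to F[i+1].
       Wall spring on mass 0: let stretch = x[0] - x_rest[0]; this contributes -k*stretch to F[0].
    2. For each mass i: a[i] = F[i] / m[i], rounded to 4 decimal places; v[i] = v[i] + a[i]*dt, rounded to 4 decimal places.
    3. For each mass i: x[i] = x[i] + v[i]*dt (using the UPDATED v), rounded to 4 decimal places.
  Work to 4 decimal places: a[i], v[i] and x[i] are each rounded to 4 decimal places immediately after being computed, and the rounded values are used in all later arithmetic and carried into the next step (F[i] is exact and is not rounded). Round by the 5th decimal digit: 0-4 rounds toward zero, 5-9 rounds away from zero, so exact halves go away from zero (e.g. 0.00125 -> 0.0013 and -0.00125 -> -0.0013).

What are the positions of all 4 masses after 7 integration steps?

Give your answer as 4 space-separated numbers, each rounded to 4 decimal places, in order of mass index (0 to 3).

Step 0: x=[2.0000 4.0000 10.0000 10.0000] v=[0.0000 0.0000 0.0000 0.0000]
Step 1: x=[2.0000 4.6400 9.0400 10.4800] v=[0.0000 3.2000 -4.8000 2.4000]
Step 2: x=[2.0512 5.5616 7.6064 11.2096] v=[0.2560 4.6080 -7.1680 3.6480]
Step 3: x=[2.2191 6.2487 6.4221 11.8427] v=[0.8397 3.4355 -5.9213 3.1654]
Step 4: x=[2.5319 6.3188 6.0774 12.0885] v=[1.5639 0.3505 -1.7235 1.2289]
Step 5: x=[2.9451 5.7444 6.7331 11.8525] v=[2.0659 -2.8721 3.2785 -1.1800]
Step 6: x=[3.3466 4.8803 8.0497 11.2774] v=[2.0076 -4.3206 6.5831 -2.8755]
Step 7: x=[3.6031 4.2779 9.3756 10.6659] v=[1.2824 -3.0120 6.6297 -3.0577]

Answer: 3.6031 4.2779 9.3756 10.6659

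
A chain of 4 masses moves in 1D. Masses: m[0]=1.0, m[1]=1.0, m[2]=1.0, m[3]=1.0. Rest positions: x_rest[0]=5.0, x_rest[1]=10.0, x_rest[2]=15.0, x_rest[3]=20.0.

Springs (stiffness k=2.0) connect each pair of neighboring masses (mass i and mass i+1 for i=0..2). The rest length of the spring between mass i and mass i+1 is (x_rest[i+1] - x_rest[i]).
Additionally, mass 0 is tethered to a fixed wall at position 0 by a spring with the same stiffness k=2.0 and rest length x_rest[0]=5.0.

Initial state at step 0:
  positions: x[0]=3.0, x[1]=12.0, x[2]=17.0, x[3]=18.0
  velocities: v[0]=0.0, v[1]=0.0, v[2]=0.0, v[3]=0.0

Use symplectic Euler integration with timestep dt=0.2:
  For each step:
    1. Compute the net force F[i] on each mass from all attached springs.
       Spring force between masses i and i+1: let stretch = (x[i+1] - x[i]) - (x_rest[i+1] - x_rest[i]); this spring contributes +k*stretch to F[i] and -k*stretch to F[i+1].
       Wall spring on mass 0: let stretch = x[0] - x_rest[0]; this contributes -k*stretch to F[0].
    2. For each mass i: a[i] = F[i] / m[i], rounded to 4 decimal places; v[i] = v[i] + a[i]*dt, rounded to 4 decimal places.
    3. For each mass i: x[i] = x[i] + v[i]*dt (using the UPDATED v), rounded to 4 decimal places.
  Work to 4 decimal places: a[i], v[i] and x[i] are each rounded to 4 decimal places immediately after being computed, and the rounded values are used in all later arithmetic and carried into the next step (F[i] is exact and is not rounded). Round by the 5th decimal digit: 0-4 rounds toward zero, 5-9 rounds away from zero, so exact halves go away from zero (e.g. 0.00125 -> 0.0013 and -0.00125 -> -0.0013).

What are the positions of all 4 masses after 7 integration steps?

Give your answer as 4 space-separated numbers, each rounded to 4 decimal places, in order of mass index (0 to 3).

Answer: 7.3601 8.6069 13.0979 22.0362

Derivation:
Step 0: x=[3.0000 12.0000 17.0000 18.0000] v=[0.0000 0.0000 0.0000 0.0000]
Step 1: x=[3.4800 11.6800 16.6800 18.3200] v=[2.4000 -1.6000 -1.6000 1.6000]
Step 2: x=[4.3376 11.1040 16.0912 18.9088] v=[4.2880 -2.8800 -2.9440 2.9440]
Step 3: x=[5.3895 10.3857 15.3288 19.6722] v=[5.2595 -3.5917 -3.8118 3.8170]
Step 4: x=[6.4099 9.6631 14.5185 20.4881] v=[5.1022 -3.6129 -4.0517 4.0796]
Step 5: x=[7.1778 9.0687 13.7973 21.2265] v=[3.8395 -2.9720 -3.6060 3.6918]
Step 6: x=[7.5227 8.7013 13.2921 21.7705] v=[1.7247 -1.8369 -2.5258 2.7201]
Step 7: x=[7.3601 8.6069 13.0979 22.0362] v=[-0.8129 -0.4720 -0.9708 1.3287]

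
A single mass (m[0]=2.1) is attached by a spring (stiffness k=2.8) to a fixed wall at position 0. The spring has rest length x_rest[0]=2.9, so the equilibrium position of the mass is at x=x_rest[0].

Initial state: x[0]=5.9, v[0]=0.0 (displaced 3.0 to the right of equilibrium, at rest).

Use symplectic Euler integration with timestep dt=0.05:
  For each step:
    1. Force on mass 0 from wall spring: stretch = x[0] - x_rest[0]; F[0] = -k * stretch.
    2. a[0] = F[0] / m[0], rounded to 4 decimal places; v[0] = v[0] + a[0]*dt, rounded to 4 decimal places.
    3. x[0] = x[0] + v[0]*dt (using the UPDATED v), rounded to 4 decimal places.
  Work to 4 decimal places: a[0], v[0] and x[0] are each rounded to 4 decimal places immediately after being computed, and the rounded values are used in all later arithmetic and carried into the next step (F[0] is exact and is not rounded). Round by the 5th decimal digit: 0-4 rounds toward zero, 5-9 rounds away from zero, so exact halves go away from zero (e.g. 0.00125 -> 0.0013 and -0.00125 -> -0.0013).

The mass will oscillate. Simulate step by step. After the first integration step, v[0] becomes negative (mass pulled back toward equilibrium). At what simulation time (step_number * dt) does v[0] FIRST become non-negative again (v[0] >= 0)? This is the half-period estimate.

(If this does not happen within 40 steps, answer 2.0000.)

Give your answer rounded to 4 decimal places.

Step 0: x=[5.9000] v=[0.0000]
Step 1: x=[5.8900] v=[-0.2000]
Step 2: x=[5.8700] v=[-0.3993]
Step 3: x=[5.8401] v=[-0.5973]
Step 4: x=[5.8004] v=[-0.7933]
Step 5: x=[5.7511] v=[-0.9867]
Step 6: x=[5.6923] v=[-1.1768]
Step 7: x=[5.6242] v=[-1.3630]
Step 8: x=[5.5470] v=[-1.5446]
Step 9: x=[5.4609] v=[-1.7211]
Step 10: x=[5.3663] v=[-1.8918]
Step 11: x=[5.2635] v=[-2.0562]
Step 12: x=[5.1528] v=[-2.2138]
Step 13: x=[5.0346] v=[-2.3640]
Step 14: x=[4.9093] v=[-2.5063]
Step 15: x=[4.7773] v=[-2.6403]
Step 16: x=[4.6390] v=[-2.7655]
Step 17: x=[4.4949] v=[-2.8814]
Step 18: x=[4.3455] v=[-2.9877]
Step 19: x=[4.1913] v=[-3.0841]
Step 20: x=[4.0328] v=[-3.1702]
Step 21: x=[3.8705] v=[-3.2457]
Step 22: x=[3.7050] v=[-3.3104]
Step 23: x=[3.5368] v=[-3.3641]
Step 24: x=[3.3665] v=[-3.4066]
Step 25: x=[3.1946] v=[-3.4377]
Step 26: x=[3.0217] v=[-3.4573]
Step 27: x=[2.8484] v=[-3.4654]
Step 28: x=[2.6753] v=[-3.4620]
Step 29: x=[2.5030] v=[-3.4470]
Step 30: x=[2.3320] v=[-3.4205]
Step 31: x=[2.1629] v=[-3.3826]
Step 32: x=[1.9962] v=[-3.3335]
Step 33: x=[1.8325] v=[-3.2732]
Step 34: x=[1.6724] v=[-3.2020]
Step 35: x=[1.5164] v=[-3.1202]
Step 36: x=[1.3650] v=[-3.0280]
Step 37: x=[1.2187] v=[-2.9257]
Step 38: x=[1.0780] v=[-2.8136]
Step 39: x=[0.9434] v=[-2.6921]
Step 40: x=[0.8153] v=[-2.5617]
v[0] did not become non-negative within 40 steps; using fallback time=2.0000

Answer: 2.0000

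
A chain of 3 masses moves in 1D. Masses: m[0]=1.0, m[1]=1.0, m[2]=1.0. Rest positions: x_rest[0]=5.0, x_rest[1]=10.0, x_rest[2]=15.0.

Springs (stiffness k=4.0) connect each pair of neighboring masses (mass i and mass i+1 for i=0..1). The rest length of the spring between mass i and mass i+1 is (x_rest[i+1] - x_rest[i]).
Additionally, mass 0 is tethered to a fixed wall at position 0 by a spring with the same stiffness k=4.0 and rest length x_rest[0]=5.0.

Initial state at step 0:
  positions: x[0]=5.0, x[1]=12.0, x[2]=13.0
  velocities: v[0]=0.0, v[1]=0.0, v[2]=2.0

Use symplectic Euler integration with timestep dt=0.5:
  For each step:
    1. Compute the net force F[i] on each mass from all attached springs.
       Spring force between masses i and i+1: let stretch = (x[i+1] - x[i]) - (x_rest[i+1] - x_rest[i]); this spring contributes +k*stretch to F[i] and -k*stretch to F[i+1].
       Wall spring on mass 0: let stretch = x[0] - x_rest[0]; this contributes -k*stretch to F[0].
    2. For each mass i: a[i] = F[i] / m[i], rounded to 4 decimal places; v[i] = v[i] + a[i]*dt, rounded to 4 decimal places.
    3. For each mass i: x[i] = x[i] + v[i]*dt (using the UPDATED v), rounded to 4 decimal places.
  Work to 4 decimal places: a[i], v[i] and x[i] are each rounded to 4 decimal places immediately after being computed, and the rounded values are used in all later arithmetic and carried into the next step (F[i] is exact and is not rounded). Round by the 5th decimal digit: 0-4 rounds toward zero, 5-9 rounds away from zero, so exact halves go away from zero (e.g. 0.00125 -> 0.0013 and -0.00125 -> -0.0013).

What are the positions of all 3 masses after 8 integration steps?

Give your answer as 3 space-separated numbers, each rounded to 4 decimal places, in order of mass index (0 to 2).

Step 0: x=[5.0000 12.0000 13.0000] v=[0.0000 0.0000 2.0000]
Step 1: x=[7.0000 6.0000 18.0000] v=[4.0000 -12.0000 10.0000]
Step 2: x=[1.0000 13.0000 16.0000] v=[-12.0000 14.0000 -4.0000]
Step 3: x=[6.0000 11.0000 16.0000] v=[10.0000 -4.0000 0.0000]
Step 4: x=[10.0000 9.0000 16.0000] v=[8.0000 -4.0000 0.0000]
Step 5: x=[3.0000 15.0000 14.0000] v=[-14.0000 12.0000 -4.0000]
Step 6: x=[5.0000 8.0000 18.0000] v=[4.0000 -14.0000 8.0000]
Step 7: x=[5.0000 8.0000 17.0000] v=[0.0000 0.0000 -2.0000]
Step 8: x=[3.0000 14.0000 12.0000] v=[-4.0000 12.0000 -10.0000]

Answer: 3.0000 14.0000 12.0000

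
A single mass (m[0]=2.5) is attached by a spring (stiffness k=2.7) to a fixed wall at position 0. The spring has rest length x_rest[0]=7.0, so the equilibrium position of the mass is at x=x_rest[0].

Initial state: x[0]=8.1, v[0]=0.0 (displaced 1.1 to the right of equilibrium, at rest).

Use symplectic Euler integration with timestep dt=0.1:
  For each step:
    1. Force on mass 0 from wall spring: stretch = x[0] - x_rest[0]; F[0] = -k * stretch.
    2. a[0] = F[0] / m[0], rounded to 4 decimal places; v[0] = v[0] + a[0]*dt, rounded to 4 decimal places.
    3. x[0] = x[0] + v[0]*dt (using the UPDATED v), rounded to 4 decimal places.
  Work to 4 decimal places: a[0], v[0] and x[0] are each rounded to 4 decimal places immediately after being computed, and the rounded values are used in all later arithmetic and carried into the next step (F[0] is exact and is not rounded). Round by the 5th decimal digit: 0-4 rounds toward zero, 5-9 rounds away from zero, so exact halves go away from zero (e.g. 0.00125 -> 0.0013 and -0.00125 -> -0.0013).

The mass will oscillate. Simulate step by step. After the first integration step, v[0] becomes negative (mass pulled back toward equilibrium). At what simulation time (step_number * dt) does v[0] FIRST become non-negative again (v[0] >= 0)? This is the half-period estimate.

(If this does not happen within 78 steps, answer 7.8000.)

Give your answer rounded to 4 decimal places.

Step 0: x=[8.1000] v=[0.0000]
Step 1: x=[8.0881] v=[-0.1188]
Step 2: x=[8.0645] v=[-0.2363]
Step 3: x=[8.0294] v=[-0.3513]
Step 4: x=[7.9832] v=[-0.4625]
Step 5: x=[7.9263] v=[-0.5687]
Step 6: x=[7.8594] v=[-0.6687]
Step 7: x=[7.7833] v=[-0.7615]
Step 8: x=[7.6987] v=[-0.8461]
Step 9: x=[7.6065] v=[-0.9216]
Step 10: x=[7.5078] v=[-0.9871]
Step 11: x=[7.4036] v=[-1.0419]
Step 12: x=[7.2951] v=[-1.0855]
Step 13: x=[7.1834] v=[-1.1174]
Step 14: x=[7.0697] v=[-1.1372]
Step 15: x=[6.9552] v=[-1.1447]
Step 16: x=[6.8412] v=[-1.1399]
Step 17: x=[6.7289] v=[-1.1228]
Step 18: x=[6.6196] v=[-1.0935]
Step 19: x=[6.5144] v=[-1.0524]
Step 20: x=[6.4144] v=[-1.0000]
Step 21: x=[6.3207] v=[-0.9368]
Step 22: x=[6.2344] v=[-0.8634]
Step 23: x=[6.1563] v=[-0.7807]
Step 24: x=[6.0873] v=[-0.6896]
Step 25: x=[6.0282] v=[-0.5910]
Step 26: x=[5.9796] v=[-0.4861]
Step 27: x=[5.9420] v=[-0.3759]
Step 28: x=[5.9158] v=[-0.2616]
Step 29: x=[5.9014] v=[-0.1445]
Step 30: x=[5.8988] v=[-0.0259]
Step 31: x=[5.9081] v=[0.0930]
First v>=0 after going negative at step 31, time=3.1000

Answer: 3.1000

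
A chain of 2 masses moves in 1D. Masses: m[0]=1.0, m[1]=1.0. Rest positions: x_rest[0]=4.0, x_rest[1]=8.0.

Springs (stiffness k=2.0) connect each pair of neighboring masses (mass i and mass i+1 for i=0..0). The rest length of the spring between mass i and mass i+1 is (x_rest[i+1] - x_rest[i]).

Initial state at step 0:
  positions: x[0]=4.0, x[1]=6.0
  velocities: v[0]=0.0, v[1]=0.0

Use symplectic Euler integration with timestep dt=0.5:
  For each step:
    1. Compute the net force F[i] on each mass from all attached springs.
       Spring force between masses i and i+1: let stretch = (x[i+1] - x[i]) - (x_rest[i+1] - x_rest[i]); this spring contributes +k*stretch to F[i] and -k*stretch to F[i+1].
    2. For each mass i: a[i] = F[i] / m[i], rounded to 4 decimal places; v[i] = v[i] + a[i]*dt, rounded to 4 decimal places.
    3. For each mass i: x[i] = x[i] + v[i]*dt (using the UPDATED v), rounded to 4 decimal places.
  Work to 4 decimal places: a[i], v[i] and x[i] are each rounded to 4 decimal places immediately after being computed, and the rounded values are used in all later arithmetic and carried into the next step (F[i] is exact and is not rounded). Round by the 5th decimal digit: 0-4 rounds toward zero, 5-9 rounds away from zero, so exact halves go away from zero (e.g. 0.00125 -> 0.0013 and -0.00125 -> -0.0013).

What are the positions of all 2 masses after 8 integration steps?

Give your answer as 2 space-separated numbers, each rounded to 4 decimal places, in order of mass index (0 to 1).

Step 0: x=[4.0000 6.0000] v=[0.0000 0.0000]
Step 1: x=[3.0000 7.0000] v=[-2.0000 2.0000]
Step 2: x=[2.0000 8.0000] v=[-2.0000 2.0000]
Step 3: x=[2.0000 8.0000] v=[0.0000 0.0000]
Step 4: x=[3.0000 7.0000] v=[2.0000 -2.0000]
Step 5: x=[4.0000 6.0000] v=[2.0000 -2.0000]
Step 6: x=[4.0000 6.0000] v=[0.0000 0.0000]
Step 7: x=[3.0000 7.0000] v=[-2.0000 2.0000]
Step 8: x=[2.0000 8.0000] v=[-2.0000 2.0000]

Answer: 2.0000 8.0000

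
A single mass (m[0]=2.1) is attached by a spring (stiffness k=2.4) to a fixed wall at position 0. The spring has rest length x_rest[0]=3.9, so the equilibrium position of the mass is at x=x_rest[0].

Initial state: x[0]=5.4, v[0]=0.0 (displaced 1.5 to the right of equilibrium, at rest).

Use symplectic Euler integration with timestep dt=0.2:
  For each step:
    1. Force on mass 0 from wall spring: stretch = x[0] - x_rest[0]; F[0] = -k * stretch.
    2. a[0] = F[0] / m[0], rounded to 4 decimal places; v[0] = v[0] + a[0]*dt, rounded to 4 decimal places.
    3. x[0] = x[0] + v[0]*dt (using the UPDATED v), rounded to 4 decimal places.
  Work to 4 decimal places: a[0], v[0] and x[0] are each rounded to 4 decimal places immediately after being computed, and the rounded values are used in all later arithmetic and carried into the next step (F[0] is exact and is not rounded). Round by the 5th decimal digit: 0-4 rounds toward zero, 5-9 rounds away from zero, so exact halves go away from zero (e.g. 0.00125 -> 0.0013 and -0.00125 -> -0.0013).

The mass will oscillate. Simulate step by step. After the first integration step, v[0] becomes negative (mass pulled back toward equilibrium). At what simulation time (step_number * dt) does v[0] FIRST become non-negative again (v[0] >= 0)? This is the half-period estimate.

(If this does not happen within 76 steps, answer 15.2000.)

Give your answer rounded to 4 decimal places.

Step 0: x=[5.4000] v=[0.0000]
Step 1: x=[5.3314] v=[-0.3429]
Step 2: x=[5.1974] v=[-0.6701]
Step 3: x=[5.0041] v=[-0.9666]
Step 4: x=[4.7603] v=[-1.2190]
Step 5: x=[4.4772] v=[-1.4156]
Step 6: x=[4.1677] v=[-1.5475]
Step 7: x=[3.8460] v=[-1.6087]
Step 8: x=[3.5267] v=[-1.5964]
Step 9: x=[3.2245] v=[-1.5111]
Step 10: x=[2.9532] v=[-1.3567]
Step 11: x=[2.7251] v=[-1.1403]
Step 12: x=[2.5507] v=[-0.8718]
Step 13: x=[2.4380] v=[-0.5634]
Step 14: x=[2.3922] v=[-0.2292]
Step 15: x=[2.4153] v=[0.1154]
First v>=0 after going negative at step 15, time=3.0000

Answer: 3.0000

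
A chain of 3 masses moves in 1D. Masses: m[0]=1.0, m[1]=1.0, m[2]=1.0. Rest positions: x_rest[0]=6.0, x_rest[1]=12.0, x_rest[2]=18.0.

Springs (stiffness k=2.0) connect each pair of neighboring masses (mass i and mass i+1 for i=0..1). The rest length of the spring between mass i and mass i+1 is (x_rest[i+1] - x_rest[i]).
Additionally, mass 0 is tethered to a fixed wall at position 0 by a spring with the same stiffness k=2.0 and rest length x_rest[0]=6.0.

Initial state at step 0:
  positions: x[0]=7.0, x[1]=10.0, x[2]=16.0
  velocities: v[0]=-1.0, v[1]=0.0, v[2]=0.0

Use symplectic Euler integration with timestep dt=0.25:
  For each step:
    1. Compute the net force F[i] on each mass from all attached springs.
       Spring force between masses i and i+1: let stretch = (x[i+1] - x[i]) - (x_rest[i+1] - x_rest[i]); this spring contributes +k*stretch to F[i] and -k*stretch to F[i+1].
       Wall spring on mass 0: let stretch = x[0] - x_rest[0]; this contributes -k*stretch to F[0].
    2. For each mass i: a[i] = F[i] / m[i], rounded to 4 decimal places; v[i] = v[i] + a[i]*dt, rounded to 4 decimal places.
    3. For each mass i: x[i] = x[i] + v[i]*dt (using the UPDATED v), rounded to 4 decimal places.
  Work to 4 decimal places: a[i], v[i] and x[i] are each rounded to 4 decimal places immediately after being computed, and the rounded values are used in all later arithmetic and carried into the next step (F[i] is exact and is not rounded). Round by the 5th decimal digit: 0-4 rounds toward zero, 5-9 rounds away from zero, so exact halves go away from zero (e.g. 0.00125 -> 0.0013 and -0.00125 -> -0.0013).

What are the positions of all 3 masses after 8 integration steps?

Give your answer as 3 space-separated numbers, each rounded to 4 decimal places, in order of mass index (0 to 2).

Step 0: x=[7.0000 10.0000 16.0000] v=[-1.0000 0.0000 0.0000]
Step 1: x=[6.2500 10.3750 16.0000] v=[-3.0000 1.5000 0.0000]
Step 2: x=[5.2344 10.9375 16.0469] v=[-4.0625 2.2500 0.1875]
Step 3: x=[4.2774 11.4258 16.2051] v=[-3.8282 1.9532 0.6328]
Step 4: x=[3.6792 11.6180 16.5159] v=[-2.3927 0.7687 1.2432]
Step 5: x=[3.6135 11.4301 16.9645] v=[-0.2629 -0.7518 1.7943]
Step 6: x=[4.0732 10.9569 17.4713] v=[1.8387 -1.8929 2.0271]
Step 7: x=[4.8842 10.4375 17.9138] v=[3.2440 -2.0776 1.7699]
Step 8: x=[5.7789 10.1585 18.1718] v=[3.5786 -1.1161 1.0318]

Answer: 5.7789 10.1585 18.1718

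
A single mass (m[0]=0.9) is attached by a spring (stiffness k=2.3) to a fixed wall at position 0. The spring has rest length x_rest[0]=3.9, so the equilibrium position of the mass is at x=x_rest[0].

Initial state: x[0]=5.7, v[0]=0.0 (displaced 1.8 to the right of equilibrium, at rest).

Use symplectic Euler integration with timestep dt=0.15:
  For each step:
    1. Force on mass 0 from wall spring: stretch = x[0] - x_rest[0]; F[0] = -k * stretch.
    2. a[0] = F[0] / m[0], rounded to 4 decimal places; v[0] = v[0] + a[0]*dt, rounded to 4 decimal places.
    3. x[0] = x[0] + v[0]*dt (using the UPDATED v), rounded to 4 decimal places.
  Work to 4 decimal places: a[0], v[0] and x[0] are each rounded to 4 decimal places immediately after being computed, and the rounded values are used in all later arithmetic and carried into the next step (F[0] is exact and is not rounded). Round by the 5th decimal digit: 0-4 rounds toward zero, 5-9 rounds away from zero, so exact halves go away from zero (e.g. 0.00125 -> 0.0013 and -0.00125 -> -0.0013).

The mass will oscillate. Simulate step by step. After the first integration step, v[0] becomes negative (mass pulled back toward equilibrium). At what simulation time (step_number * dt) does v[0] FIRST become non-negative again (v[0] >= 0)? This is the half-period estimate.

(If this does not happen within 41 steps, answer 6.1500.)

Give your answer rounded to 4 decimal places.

Step 0: x=[5.7000] v=[0.0000]
Step 1: x=[5.5965] v=[-0.6900]
Step 2: x=[5.3955] v=[-1.3403]
Step 3: x=[5.1085] v=[-1.9136]
Step 4: x=[4.7520] v=[-2.3769]
Step 5: x=[4.3465] v=[-2.7035]
Step 6: x=[3.9153] v=[-2.8747]
Step 7: x=[3.4832] v=[-2.8806]
Step 8: x=[3.0751] v=[-2.7208]
Step 9: x=[2.7144] v=[-2.4046]
Step 10: x=[2.4219] v=[-1.9501]
Step 11: x=[2.2144] v=[-1.3835]
Step 12: x=[2.1038] v=[-0.7374]
Step 13: x=[2.0965] v=[-0.0489]
Step 14: x=[2.1929] v=[0.6424]
First v>=0 after going negative at step 14, time=2.1000

Answer: 2.1000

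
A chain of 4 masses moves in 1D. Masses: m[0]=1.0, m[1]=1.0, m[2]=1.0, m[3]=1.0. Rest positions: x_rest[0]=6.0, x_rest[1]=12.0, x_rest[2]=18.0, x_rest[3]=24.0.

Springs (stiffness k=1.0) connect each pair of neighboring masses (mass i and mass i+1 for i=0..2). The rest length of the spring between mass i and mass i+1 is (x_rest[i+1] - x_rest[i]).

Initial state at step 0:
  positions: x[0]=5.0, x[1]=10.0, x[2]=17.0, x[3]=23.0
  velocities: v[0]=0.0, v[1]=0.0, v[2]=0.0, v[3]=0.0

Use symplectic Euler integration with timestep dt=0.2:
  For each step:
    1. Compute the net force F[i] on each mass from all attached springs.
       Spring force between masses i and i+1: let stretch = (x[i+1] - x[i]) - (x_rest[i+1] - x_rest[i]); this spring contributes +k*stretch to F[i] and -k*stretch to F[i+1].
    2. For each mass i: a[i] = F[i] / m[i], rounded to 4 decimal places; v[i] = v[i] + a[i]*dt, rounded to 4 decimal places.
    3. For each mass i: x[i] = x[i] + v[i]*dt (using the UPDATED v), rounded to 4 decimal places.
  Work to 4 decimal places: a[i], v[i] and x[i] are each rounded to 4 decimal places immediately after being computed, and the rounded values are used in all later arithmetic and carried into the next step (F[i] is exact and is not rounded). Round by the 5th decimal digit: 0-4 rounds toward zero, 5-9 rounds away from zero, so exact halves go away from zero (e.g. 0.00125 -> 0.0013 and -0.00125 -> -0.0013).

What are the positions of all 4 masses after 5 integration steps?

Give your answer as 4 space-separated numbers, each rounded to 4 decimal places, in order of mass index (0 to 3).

Step 0: x=[5.0000 10.0000 17.0000 23.0000] v=[0.0000 0.0000 0.0000 0.0000]
Step 1: x=[4.9600 10.0800 16.9600 23.0000] v=[-0.2000 0.4000 -0.2000 0.0000]
Step 2: x=[4.8848 10.2304 16.8864 22.9984] v=[-0.3760 0.7520 -0.3680 -0.0080]
Step 3: x=[4.7834 10.4332 16.7910 22.9923] v=[-0.5069 1.0141 -0.4768 -0.0304]
Step 4: x=[4.6680 10.6643 16.6894 22.9782] v=[-0.5769 1.1557 -0.5081 -0.0707]
Step 5: x=[4.5525 10.8966 16.5983 22.9525] v=[-0.5776 1.1615 -0.4554 -0.1285]

Answer: 4.5525 10.8966 16.5983 22.9525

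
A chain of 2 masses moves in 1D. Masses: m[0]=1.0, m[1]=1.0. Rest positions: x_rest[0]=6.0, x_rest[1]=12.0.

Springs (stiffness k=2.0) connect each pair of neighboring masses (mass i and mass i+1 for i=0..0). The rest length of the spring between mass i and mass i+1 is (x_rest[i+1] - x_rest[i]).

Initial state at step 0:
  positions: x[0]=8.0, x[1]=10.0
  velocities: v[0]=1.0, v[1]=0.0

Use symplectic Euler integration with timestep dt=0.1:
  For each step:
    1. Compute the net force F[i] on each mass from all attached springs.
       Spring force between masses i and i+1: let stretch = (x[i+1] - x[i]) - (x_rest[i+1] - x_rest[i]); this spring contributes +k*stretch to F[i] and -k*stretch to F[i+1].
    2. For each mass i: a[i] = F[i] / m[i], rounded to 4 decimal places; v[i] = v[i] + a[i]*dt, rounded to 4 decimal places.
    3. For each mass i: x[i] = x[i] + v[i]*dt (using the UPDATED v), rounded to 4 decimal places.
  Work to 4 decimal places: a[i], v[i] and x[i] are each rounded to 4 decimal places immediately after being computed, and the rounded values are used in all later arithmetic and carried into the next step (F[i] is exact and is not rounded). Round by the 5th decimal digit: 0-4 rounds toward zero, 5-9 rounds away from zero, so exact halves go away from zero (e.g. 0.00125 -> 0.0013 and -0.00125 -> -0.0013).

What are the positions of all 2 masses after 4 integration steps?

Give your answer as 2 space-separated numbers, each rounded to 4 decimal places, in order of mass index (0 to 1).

Answer: 7.6276 10.7725

Derivation:
Step 0: x=[8.0000 10.0000] v=[1.0000 0.0000]
Step 1: x=[8.0200 10.0800] v=[0.2000 0.8000]
Step 2: x=[7.9612 10.2388] v=[-0.5880 1.5880]
Step 3: x=[7.8280 10.4721] v=[-1.3325 2.3325]
Step 4: x=[7.6276 10.7725] v=[-2.0037 3.0037]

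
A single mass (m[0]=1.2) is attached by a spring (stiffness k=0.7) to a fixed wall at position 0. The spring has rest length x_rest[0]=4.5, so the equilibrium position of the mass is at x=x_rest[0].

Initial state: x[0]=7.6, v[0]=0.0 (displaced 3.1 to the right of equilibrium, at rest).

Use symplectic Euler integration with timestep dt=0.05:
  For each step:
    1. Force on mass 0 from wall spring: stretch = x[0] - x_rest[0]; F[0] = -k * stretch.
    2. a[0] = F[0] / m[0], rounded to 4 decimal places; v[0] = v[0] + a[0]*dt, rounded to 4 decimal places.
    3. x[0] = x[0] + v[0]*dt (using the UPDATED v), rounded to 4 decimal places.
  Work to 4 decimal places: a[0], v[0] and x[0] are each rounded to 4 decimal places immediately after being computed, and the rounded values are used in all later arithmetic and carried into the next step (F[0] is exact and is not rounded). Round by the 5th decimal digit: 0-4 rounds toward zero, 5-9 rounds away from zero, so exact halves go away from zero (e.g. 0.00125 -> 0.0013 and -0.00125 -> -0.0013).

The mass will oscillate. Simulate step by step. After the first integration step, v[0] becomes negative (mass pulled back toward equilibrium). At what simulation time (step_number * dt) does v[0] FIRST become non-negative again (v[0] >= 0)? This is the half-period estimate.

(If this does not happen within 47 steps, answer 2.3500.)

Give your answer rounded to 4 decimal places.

Step 0: x=[7.6000] v=[0.0000]
Step 1: x=[7.5955] v=[-0.0904]
Step 2: x=[7.5865] v=[-0.1807]
Step 3: x=[7.5730] v=[-0.2707]
Step 4: x=[7.5550] v=[-0.3603]
Step 5: x=[7.5325] v=[-0.4494]
Step 6: x=[7.5056] v=[-0.5379]
Step 7: x=[7.4743] v=[-0.6256]
Step 8: x=[7.4387] v=[-0.7124]
Step 9: x=[7.3988] v=[-0.7981]
Step 10: x=[7.3547] v=[-0.8827]
Step 11: x=[7.3064] v=[-0.9660]
Step 12: x=[7.2540] v=[-1.0479]
Step 13: x=[7.1976] v=[-1.1282]
Step 14: x=[7.1373] v=[-1.2069]
Step 15: x=[7.0731] v=[-1.2838]
Step 16: x=[7.0052] v=[-1.3589]
Step 17: x=[6.9336] v=[-1.4320]
Step 18: x=[6.8585] v=[-1.5030]
Step 19: x=[6.7799] v=[-1.5718]
Step 20: x=[6.6980] v=[-1.6383]
Step 21: x=[6.6129] v=[-1.7024]
Step 22: x=[6.5247] v=[-1.7640]
Step 23: x=[6.4335] v=[-1.8231]
Step 24: x=[6.3395] v=[-1.8795]
Step 25: x=[6.2428] v=[-1.9332]
Step 26: x=[6.1436] v=[-1.9840]
Step 27: x=[6.0420] v=[-2.0319]
Step 28: x=[5.9382] v=[-2.0769]
Step 29: x=[5.8323] v=[-2.1189]
Step 30: x=[5.7244] v=[-2.1578]
Step 31: x=[5.6147] v=[-2.1935]
Step 32: x=[5.5034] v=[-2.2260]
Step 33: x=[5.3906] v=[-2.2553]
Step 34: x=[5.2765] v=[-2.2813]
Step 35: x=[5.1613] v=[-2.3040]
Step 36: x=[5.0451] v=[-2.3233]
Step 37: x=[4.9281] v=[-2.3392]
Step 38: x=[4.8105] v=[-2.3517]
Step 39: x=[4.6925] v=[-2.3608]
Step 40: x=[4.5742] v=[-2.3664]
Step 41: x=[4.4558] v=[-2.3686]
Step 42: x=[4.3374] v=[-2.3673]
Step 43: x=[4.2193] v=[-2.3626]
Step 44: x=[4.1016] v=[-2.3544]
Step 45: x=[3.9845] v=[-2.3428]
Step 46: x=[3.8681] v=[-2.3278]
Step 47: x=[3.7526] v=[-2.3094]
v[0] did not become non-negative within 47 steps; using fallback time=2.3500

Answer: 2.3500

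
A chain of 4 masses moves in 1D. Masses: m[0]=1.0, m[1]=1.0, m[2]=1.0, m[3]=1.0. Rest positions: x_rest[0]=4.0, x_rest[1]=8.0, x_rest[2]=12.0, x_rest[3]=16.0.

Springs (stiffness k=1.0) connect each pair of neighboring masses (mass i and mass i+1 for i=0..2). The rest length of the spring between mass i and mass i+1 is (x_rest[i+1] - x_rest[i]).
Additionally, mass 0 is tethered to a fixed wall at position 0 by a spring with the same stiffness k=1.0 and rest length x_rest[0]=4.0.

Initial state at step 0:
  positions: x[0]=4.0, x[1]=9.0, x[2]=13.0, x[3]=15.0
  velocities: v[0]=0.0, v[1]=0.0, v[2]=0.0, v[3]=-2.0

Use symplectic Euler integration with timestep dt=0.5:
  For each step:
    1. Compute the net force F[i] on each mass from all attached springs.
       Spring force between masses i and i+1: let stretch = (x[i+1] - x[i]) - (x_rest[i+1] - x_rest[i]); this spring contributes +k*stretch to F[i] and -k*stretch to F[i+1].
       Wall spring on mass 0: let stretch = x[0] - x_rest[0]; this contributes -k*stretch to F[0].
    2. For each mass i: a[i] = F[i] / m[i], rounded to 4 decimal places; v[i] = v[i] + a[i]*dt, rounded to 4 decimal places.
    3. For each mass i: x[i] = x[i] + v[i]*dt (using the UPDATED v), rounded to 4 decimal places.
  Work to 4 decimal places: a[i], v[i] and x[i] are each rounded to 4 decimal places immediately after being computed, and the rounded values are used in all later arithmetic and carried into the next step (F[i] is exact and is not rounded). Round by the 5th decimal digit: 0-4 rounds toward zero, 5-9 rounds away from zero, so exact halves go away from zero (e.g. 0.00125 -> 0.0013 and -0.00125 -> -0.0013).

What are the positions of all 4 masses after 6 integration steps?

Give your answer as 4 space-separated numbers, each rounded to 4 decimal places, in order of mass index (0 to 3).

Step 0: x=[4.0000 9.0000 13.0000 15.0000] v=[0.0000 0.0000 0.0000 -2.0000]
Step 1: x=[4.2500 8.7500 12.5000 14.5000] v=[0.5000 -0.5000 -1.0000 -1.0000]
Step 2: x=[4.5625 8.3125 11.5625 14.5000] v=[0.6250 -0.8750 -1.8750 0.0000]
Step 3: x=[4.6719 7.7500 10.5469 14.7657] v=[0.2188 -1.1250 -2.0313 0.5313]
Step 4: x=[4.3829 7.1172 9.8867 14.9767] v=[-0.5781 -1.2656 -1.3204 0.4219]
Step 5: x=[3.6817 6.4932 9.8066 14.9152] v=[-1.4024 -1.2480 -0.1602 -0.1231]
Step 6: x=[2.7630 5.9947 10.1753 14.5765] v=[-1.8375 -0.9971 0.7374 -0.6774]

Answer: 2.7630 5.9947 10.1753 14.5765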